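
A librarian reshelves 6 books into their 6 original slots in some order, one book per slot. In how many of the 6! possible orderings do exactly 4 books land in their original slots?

15

Pick the 4 fixed positions: C(6,4) = 15 ways.
The remaining 2 must be deranged: !2 = 1.
Total: 15 × 1 = 15.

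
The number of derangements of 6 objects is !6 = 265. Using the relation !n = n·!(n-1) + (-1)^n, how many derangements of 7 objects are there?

1854

!7 = 7·265 - 1 = 1854.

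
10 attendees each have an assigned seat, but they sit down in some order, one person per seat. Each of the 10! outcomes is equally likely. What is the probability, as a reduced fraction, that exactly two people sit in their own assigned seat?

Favorable outcomes: C(10,2)·!8 = 45·14833 = 667485.
Total outcomes: 10! = 3628800.
Probability = 667485/3628800 = 2119/11520.

2119/11520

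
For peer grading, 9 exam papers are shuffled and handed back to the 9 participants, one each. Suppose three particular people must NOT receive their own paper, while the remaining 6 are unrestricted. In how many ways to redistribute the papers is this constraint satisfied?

Inclusion-exclusion on the 3 forbidden self-matches:
Σ_{j=0}^{3} (-1)^j C(3,j)(9-j)!
= C(3,0)·9! - C(3,1)·8! + C(3,2)·7! - C(3,3)·6!
= 362880 - 120960 + 15120 - 720
= 256320

256320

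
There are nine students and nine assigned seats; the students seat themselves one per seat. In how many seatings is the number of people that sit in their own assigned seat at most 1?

266993

# with exactly i fixed is C(9,i)·!(9-i); sum over i=0..1:
  i=0: C(9,0)·!9 = 1·133496 = 133496
  i=1: C(9,1)·!8 = 9·14833 = 133497
Total = 266993.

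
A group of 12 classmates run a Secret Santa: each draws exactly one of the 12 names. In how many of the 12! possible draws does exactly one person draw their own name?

176214840

Pick the single fixed position: C(12,1) = 12 ways.
The remaining 11 must be deranged: !11 = 14684570.
Total: 12 × 14684570 = 176214840.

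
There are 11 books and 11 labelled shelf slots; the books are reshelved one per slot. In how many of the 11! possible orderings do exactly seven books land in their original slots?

Choose which 7 of the 11 are fixed: C(11,7) = 330.
The other 4 form a derangement: !4 = 9.
Total: 330 × 9 = 2970.

2970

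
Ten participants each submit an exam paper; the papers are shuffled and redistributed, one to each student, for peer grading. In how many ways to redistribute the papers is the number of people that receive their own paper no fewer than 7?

286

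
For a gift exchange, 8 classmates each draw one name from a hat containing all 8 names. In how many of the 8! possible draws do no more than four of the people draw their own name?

# with exactly i fixed is C(8,i)·!(8-i); sum over i=0..4:
  i=0: C(8,0)·!8 = 1·14833 = 14833
  i=1: C(8,1)·!7 = 8·1854 = 14832
  i=2: C(8,2)·!6 = 28·265 = 7420
  i=3: C(8,3)·!5 = 56·44 = 2464
  i=4: C(8,4)·!4 = 70·9 = 630
Total = 40179.

40179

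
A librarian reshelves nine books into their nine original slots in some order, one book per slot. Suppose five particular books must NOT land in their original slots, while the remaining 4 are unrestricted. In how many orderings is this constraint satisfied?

Let A_j be the event that the j-th constrained one is fixed. By inclusion-exclusion over the 5 events:
Σ_{j=0}^{5} (-1)^j C(5,j)(9-j)!
= C(5,0)·9! - C(5,1)·8! + C(5,2)·7! - C(5,3)·6! + C(5,4)·5! - C(5,5)·4!
= 362880 - 201600 + 50400 - 7200 + 600 - 24
= 205056

205056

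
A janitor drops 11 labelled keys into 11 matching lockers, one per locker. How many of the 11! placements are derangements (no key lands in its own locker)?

14684570

!11 = 11! · Σ_{k=0}^{11} (-1)^k/k!
= 11! - 11!/1! + 11!/2! - 11!/3! + 11!/4! - 11!/5! + 11!/6! - 11!/7! + 11!/8! - 11!/9! + 11!/10! - 11!/11!
= 39916800 - 39916800 + 19958400 - 6652800 + 1663200 - 332640 + 55440 - 7920 + 990 - 110 + 11 - 1
= 14684570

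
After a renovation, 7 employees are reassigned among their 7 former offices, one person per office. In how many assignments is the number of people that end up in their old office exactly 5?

21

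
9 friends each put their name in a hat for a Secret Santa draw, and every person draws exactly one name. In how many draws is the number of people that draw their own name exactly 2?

Pick the 2 fixed positions: C(9,2) = 36 ways.
The remaining 7 must be deranged: !7 = 1854.
Total: 36 × 1854 = 66744.

66744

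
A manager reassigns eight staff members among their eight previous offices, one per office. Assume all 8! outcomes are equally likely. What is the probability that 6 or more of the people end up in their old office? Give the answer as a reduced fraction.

29/40320

Favorable outcomes: Σ_{i≥6} C(8,i)·!(8-i) = 28·1 + 8·0 + 1·1 = 29.
Total outcomes: 8! = 40320.
Probability = 29/40320 = 29/40320.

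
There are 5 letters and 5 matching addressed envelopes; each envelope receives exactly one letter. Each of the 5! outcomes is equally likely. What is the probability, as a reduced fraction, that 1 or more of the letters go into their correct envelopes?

Favorable outcomes: Σ_{i≥1} C(5,i)·!(5-i) = 5·9 + 10·2 + 10·1 + 5·0 + 1·1 = 76.
Total outcomes: 5! = 120.
Probability = 76/120 = 19/30.

19/30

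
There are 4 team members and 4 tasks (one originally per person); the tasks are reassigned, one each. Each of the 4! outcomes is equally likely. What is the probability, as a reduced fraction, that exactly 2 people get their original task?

Favorable outcomes: C(4,2)·!2 = 6·1 = 6.
Total outcomes: 4! = 24.
Probability = 6/24 = 1/4.

1/4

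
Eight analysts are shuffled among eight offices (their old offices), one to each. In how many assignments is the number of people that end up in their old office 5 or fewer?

Sum C(8,i)·!(8-i) for i = 0..5:
  i=0: C(8,0)·!8 = 1·14833 = 14833
  i=1: C(8,1)·!7 = 8·1854 = 14832
  i=2: C(8,2)·!6 = 28·265 = 7420
  i=3: C(8,3)·!5 = 56·44 = 2464
  i=4: C(8,4)·!4 = 70·9 = 630
  i=5: C(8,5)·!3 = 56·2 = 112
Total = 40291.

40291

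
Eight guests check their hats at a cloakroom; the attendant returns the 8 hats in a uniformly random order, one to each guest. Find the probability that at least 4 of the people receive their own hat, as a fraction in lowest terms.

257/13440

Favorable outcomes: Σ_{i≥4} C(8,i)·!(8-i) = 70·9 + 56·2 + 28·1 + 8·0 + 1·1 = 771.
Total outcomes: 8! = 40320.
Probability = 771/40320 = 257/13440.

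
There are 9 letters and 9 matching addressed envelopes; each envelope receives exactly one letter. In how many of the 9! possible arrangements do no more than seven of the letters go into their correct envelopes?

362879

Sum C(9,i)·!(9-i) for i = 0..7:
  i=0: C(9,0)·!9 = 1·133496 = 133496
  i=1: C(9,1)·!8 = 9·14833 = 133497
  i=2: C(9,2)·!7 = 36·1854 = 66744
  i=3: C(9,3)·!6 = 84·265 = 22260
  i=4: C(9,4)·!5 = 126·44 = 5544
  i=5: C(9,5)·!4 = 126·9 = 1134
  i=6: C(9,6)·!3 = 84·2 = 168
  i=7: C(9,7)·!2 = 36·1 = 36
Total = 362879.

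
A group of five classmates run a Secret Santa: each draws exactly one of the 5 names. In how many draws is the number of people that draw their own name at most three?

Sum C(5,i)·!(5-i) for i = 0..3:
  i=0: C(5,0)·!5 = 1·44 = 44
  i=1: C(5,1)·!4 = 5·9 = 45
  i=2: C(5,2)·!3 = 10·2 = 20
  i=3: C(5,3)·!2 = 10·1 = 10
Total = 119.

119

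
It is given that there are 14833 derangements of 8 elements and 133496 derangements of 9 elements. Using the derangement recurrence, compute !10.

!10 = (10-1)·(!9 + !8) = 9·(133496 + 14833) = 9·148329 = 1334961.

1334961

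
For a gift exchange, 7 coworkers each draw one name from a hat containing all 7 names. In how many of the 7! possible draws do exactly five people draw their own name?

21

Choose which 5 of the 7 are fixed: C(7,5) = 21.
The other 2 form a derangement: !2 = 1.
Total: 21 × 1 = 21.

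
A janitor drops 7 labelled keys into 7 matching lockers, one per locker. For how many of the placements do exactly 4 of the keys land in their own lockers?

Pick the 4 fixed positions: C(7,4) = 35 ways.
The other 3 form a derangement: !3 = 2.
Total: 35 × 2 = 70.

70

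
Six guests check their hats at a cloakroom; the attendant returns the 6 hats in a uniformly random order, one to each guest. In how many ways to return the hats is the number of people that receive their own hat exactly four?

15

Choose which 4 of the 6 are fixed: C(6,4) = 15.
The other 2 form a derangement: !2 = 1.
Total: 15 × 1 = 15.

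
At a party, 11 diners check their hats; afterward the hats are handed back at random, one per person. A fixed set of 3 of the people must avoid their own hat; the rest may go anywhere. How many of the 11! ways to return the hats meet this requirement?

Inclusion-exclusion on the 3 forbidden self-matches:
Σ_{j=0}^{3} (-1)^j C(3,j)(11-j)!
= C(3,0)·11! - C(3,1)·10! + C(3,2)·9! - C(3,3)·8!
= 39916800 - 10886400 + 1088640 - 40320
= 30078720

30078720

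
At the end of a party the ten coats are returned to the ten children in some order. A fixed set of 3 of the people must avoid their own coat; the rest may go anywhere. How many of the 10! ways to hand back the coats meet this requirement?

2656080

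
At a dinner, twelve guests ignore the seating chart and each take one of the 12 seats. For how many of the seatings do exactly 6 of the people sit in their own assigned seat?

Pick the 6 fixed positions: C(12,6) = 924 ways.
The other 6 form a derangement: !6 = 265.
Total: 924 × 265 = 244860.

244860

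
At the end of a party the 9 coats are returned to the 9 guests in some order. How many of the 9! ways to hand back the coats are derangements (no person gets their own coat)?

!9 is the nearest integer to 9!/e.
9! = 362880, and 362880/e ≈ 133496.09, so !9 = 133496.

133496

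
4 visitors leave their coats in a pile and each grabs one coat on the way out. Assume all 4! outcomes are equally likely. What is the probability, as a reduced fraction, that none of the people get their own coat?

Favorable outcomes: !4 = 9.
Total outcomes: 4! = 24.
Probability = 9/24 = 3/8.

3/8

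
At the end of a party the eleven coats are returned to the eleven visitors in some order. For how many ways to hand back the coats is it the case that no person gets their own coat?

The subfactorial !11 = [11!/e] (nearest integer).
11! = 39916800, and 39916800/e ≈ 14684570.08, so !11 = 14684570.

14684570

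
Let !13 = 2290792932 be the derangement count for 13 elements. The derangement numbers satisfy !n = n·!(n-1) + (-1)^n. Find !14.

32071101049

!14 = 14·2290792932 + 1 = 32071101049.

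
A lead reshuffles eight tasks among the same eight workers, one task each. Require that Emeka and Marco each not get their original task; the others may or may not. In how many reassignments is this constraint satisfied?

30960

Inclusion-exclusion on the 2 forbidden self-matches:
Σ_{j=0}^{2} (-1)^j C(2,j)(8-j)!
= C(2,0)·8! - C(2,1)·7! + C(2,2)·6!
= 40320 - 10080 + 720
= 30960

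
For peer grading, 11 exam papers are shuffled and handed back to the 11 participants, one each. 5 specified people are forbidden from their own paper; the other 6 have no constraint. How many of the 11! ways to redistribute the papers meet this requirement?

25022880

Inclusion-exclusion on the 5 forbidden self-matches:
Σ_{j=0}^{5} (-1)^j C(5,j)(11-j)!
= C(5,0)·11! - C(5,1)·10! + C(5,2)·9! - C(5,3)·8! + C(5,4)·7! - C(5,5)·6!
= 39916800 - 18144000 + 3628800 - 403200 + 25200 - 720
= 25022880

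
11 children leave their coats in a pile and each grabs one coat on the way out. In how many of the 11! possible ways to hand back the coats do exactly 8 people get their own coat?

330

Pick the 8 fixed positions: C(11,8) = 165 ways.
The remaining 3 must be deranged: !3 = 2.
Total: 165 × 2 = 330.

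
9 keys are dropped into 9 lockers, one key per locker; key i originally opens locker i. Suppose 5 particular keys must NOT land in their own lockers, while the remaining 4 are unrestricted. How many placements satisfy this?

205056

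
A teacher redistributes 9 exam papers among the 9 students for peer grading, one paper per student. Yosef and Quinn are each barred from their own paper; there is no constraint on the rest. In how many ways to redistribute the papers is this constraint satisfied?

287280

Let A_j be the event that the j-th constrained one is fixed. By inclusion-exclusion over the 2 events:
Σ_{j=0}^{2} (-1)^j C(2,j)(9-j)!
= C(2,0)·9! - C(2,1)·8! + C(2,2)·7!
= 362880 - 80640 + 5040
= 287280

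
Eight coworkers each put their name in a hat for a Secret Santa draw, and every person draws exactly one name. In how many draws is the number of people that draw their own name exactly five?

112

Choose which 5 of the 8 are fixed: C(8,5) = 56.
The other 3 form a derangement: !3 = 2.
Total: 56 × 2 = 112.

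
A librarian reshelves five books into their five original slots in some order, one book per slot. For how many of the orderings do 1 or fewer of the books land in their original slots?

Sum C(5,i)·!(5-i) for i = 0..1:
  i=0: C(5,0)·!5 = 1·44 = 44
  i=1: C(5,1)·!4 = 5·9 = 45
Total = 89.

89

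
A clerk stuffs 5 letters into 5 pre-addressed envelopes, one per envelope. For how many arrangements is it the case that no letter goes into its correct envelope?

44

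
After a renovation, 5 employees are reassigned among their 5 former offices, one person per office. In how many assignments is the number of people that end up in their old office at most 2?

109

Sum C(5,i)·!(5-i) for i = 0..2:
  i=0: C(5,0)·!5 = 1·44 = 44
  i=1: C(5,1)·!4 = 5·9 = 45
  i=2: C(5,2)·!3 = 10·2 = 20
Total = 109.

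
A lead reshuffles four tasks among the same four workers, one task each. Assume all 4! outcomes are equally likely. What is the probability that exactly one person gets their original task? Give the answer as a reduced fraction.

1/3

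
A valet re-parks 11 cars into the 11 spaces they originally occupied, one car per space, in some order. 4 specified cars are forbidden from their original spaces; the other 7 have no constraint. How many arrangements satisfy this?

Inclusion-exclusion on the 4 forbidden self-matches:
Σ_{j=0}^{4} (-1)^j C(4,j)(11-j)!
= C(4,0)·11! - C(4,1)·10! + C(4,2)·9! - C(4,3)·8! + C(4,4)·7!
= 39916800 - 14515200 + 2177280 - 161280 + 5040
= 27422640

27422640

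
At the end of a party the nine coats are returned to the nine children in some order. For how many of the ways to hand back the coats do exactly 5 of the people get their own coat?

Pick the 5 fixed positions: C(9,5) = 126 ways.
The other 4 form a derangement: !4 = 9.
Total: 126 × 9 = 1134.

1134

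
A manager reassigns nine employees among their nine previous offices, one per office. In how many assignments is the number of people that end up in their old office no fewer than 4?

6883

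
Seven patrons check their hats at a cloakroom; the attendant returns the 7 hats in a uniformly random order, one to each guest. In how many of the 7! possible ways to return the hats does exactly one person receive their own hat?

1855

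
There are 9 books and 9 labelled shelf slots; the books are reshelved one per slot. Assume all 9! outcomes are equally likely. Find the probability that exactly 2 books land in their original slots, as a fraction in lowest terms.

103/560

Favorable outcomes: C(9,2)·!7 = 36·1854 = 66744.
Total outcomes: 9! = 362880.
Probability = 66744/362880 = 103/560.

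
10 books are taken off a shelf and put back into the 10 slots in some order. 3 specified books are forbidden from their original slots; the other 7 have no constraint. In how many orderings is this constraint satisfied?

2656080

Let A_j be the event that the j-th constrained one is fixed. By inclusion-exclusion over the 3 events:
Σ_{j=0}^{3} (-1)^j C(3,j)(10-j)!
= C(3,0)·10! - C(3,1)·9! + C(3,2)·8! - C(3,3)·7!
= 3628800 - 1088640 + 120960 - 5040
= 2656080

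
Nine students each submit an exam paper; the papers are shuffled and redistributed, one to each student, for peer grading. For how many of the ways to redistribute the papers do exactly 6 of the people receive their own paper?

Pick the 6 fixed positions: C(9,6) = 84 ways.
The other 3 form a derangement: !3 = 2.
Total: 84 × 2 = 168.

168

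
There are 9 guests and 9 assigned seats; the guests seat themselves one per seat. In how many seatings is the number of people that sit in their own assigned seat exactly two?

Pick the 2 fixed positions: C(9,2) = 36 ways.
The other 7 form a derangement: !7 = 1854.
Total: 36 × 1854 = 66744.

66744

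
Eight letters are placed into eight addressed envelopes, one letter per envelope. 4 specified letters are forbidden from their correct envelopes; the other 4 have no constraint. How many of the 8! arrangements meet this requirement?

Let A_j be the event that the j-th constrained one is fixed. By inclusion-exclusion over the 4 events:
Σ_{j=0}^{4} (-1)^j C(4,j)(8-j)!
= C(4,0)·8! - C(4,1)·7! + C(4,2)·6! - C(4,3)·5! + C(4,4)·4!
= 40320 - 20160 + 4320 - 480 + 24
= 24024

24024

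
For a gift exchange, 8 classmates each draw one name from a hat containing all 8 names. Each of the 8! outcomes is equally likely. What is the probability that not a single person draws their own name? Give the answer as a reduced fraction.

2119/5760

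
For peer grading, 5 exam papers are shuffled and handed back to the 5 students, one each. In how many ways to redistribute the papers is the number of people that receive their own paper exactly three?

10

Pick the 3 fixed positions: C(5,3) = 10 ways.
The other 2 form a derangement: !2 = 1.
Total: 10 × 1 = 10.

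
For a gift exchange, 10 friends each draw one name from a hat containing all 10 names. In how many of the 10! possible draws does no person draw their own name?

1334961

Use !n = n·!(n-1) + (-1)^n.
!10 = 10·133496 + 1 = 1334961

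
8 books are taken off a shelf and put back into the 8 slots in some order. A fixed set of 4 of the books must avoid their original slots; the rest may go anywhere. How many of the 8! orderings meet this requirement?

24024

Let A_j be the event that the j-th constrained one is fixed. By inclusion-exclusion over the 4 events:
Σ_{j=0}^{4} (-1)^j C(4,j)(8-j)!
= C(4,0)·8! - C(4,1)·7! + C(4,2)·6! - C(4,3)·5! + C(4,4)·4!
= 40320 - 20160 + 4320 - 480 + 24
= 24024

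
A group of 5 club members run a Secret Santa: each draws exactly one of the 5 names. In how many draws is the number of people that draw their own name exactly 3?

Pick the 3 fixed positions: C(5,3) = 10 ways.
The remaining 2 must be deranged: !2 = 1.
Total: 10 × 1 = 10.

10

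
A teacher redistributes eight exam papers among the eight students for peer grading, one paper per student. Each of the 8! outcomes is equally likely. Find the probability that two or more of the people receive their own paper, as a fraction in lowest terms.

Favorable outcomes: Σ_{i≥2} C(8,i)·!(8-i) = 28·265 + 56·44 + 70·9 + 56·2 + 28·1 + 8·0 + 1·1 = 10655.
Total outcomes: 8! = 40320.
Probability = 10655/40320 = 2131/8064.

2131/8064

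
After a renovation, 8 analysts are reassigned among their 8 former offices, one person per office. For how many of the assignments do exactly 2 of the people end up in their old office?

7420

Pick the 2 fixed positions: C(8,2) = 28 ways.
The remaining 6 must be deranged: !6 = 265.
Total: 28 × 265 = 7420.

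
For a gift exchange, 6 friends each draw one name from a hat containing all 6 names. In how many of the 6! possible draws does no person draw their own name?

265

Use !n = n·!(n-1) + (-1)^n.
!6 = 6·44 + 1 = 265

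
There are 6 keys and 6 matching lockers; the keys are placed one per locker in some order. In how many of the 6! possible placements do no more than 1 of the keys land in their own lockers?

# with exactly i fixed is C(6,i)·!(6-i); sum over i=0..1:
  i=0: C(6,0)·!6 = 1·265 = 265
  i=1: C(6,1)·!5 = 6·44 = 264
Total = 529.

529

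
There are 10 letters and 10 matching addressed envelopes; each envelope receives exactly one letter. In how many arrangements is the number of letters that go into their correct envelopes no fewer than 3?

291394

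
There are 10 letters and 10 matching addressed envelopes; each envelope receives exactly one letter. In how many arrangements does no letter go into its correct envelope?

1334961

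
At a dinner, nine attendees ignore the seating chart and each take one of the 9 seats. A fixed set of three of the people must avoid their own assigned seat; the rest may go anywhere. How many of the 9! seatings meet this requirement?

256320

Let A_j be the event that the j-th constrained one is fixed. By inclusion-exclusion over the 3 events:
Σ_{j=0}^{3} (-1)^j C(3,j)(9-j)!
= C(3,0)·9! - C(3,1)·8! + C(3,2)·7! - C(3,3)·6!
= 362880 - 120960 + 15120 - 720
= 256320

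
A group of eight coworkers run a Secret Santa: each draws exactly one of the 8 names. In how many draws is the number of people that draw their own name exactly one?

Choose which one of the 8 is fixed: C(8,1) = 8.
The remaining 7 must be deranged: !7 = 1854.
Total: 8 × 1854 = 14832.

14832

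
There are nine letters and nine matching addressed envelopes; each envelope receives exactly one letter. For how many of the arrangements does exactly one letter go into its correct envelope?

133497

Pick the single fixed position: C(9,1) = 9 ways.
The remaining 8 must be deranged: !8 = 14833.
Total: 9 × 14833 = 133497.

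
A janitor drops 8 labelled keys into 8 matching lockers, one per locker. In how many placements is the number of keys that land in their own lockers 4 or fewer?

40179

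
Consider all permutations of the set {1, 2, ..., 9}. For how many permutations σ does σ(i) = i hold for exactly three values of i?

22260

Pick the 3 fixed positions: C(9,3) = 84 ways.
The other 6 form a derangement: !6 = 265.
Total: 84 × 265 = 22260.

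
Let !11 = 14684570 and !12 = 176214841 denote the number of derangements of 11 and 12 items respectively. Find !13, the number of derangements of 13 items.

2290792932

!13 = (13-1)·(!12 + !11) = 12·(176214841 + 14684570) = 12·190899411 = 2290792932.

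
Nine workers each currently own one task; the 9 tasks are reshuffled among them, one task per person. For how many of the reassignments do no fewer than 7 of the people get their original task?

37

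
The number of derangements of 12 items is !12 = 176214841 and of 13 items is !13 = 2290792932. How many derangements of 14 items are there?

32071101049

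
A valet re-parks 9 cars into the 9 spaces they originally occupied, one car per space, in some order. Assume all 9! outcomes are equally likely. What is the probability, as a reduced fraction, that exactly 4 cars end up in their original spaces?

Favorable outcomes: C(9,4)·!5 = 126·44 = 5544.
Total outcomes: 9! = 362880.
Probability = 5544/362880 = 11/720.

11/720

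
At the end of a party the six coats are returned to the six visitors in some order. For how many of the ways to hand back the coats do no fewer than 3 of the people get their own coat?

56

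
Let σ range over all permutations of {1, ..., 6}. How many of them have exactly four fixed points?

Choose which 4 of the 6 are fixed: C(6,4) = 15.
The other 2 form a derangement: !2 = 1.
Total: 15 × 1 = 15.

15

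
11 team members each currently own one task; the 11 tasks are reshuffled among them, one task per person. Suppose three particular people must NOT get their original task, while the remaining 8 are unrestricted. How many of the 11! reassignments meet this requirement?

30078720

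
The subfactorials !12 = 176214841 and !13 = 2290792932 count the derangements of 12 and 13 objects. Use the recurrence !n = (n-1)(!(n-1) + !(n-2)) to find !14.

32071101049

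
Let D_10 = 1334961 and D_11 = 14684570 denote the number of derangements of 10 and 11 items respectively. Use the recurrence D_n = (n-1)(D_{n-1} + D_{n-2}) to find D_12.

D_12 = (12-1)·(D_11 + D_10) = 11·(14684570 + 1334961) = 11·16019531 = 176214841.

176214841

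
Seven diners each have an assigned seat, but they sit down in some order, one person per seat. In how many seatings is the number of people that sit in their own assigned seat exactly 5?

21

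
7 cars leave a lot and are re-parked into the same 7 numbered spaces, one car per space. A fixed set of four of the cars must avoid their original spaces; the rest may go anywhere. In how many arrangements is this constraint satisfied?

Inclusion-exclusion on the 4 forbidden self-matches:
Σ_{j=0}^{4} (-1)^j C(4,j)(7-j)!
= C(4,0)·7! - C(4,1)·6! + C(4,2)·5! - C(4,3)·4! + C(4,4)·3!
= 5040 - 2880 + 720 - 96 + 6
= 2790

2790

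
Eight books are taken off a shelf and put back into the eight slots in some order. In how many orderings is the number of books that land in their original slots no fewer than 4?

Sum C(8,i)·!(8-i) for i = 4..8:
  i=4: C(8,4)·!4 = 70·9 = 630
  i=5: C(8,5)·!3 = 56·2 = 112
  i=6: C(8,6)·!2 = 28·1 = 28
  i=7: C(8,7)·!1 = 8·0 = 0
  i=8: C(8,8)·!0 = 1·1 = 1
Total = 771.

771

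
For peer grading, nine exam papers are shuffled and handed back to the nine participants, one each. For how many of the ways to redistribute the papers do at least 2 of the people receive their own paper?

95887

Sum C(9,i)·!(9-i) for i = 2..9:
  i=2: C(9,2)·!7 = 36·1854 = 66744
  i=3: C(9,3)·!6 = 84·265 = 22260
  i=4: C(9,4)·!5 = 126·44 = 5544
  i=5: C(9,5)·!4 = 126·9 = 1134
  i=6: C(9,6)·!3 = 84·2 = 168
  i=7: C(9,7)·!2 = 36·1 = 36
  i=8: C(9,8)·!1 = 9·0 = 0
  i=9: C(9,9)·!0 = 1·1 = 1
Total = 95887.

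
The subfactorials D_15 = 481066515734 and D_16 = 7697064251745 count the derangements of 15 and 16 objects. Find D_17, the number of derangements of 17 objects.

130850092279664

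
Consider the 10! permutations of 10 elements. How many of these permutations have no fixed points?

1334961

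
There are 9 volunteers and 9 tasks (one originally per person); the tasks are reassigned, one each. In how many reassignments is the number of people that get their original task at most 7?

362879

# with exactly i fixed is C(9,i)·!(9-i); sum over i=0..7:
  i=0: C(9,0)·!9 = 1·133496 = 133496
  i=1: C(9,1)·!8 = 9·14833 = 133497
  i=2: C(9,2)·!7 = 36·1854 = 66744
  i=3: C(9,3)·!6 = 84·265 = 22260
  i=4: C(9,4)·!5 = 126·44 = 5544
  i=5: C(9,5)·!4 = 126·9 = 1134
  i=6: C(9,6)·!3 = 84·2 = 168
  i=7: C(9,7)·!2 = 36·1 = 36
Total = 362879.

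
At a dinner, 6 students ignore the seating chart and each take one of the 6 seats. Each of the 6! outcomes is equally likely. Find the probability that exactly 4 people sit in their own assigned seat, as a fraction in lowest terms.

1/48

Favorable outcomes: C(6,4)·!2 = 15·1 = 15.
Total outcomes: 6! = 720.
Probability = 15/720 = 1/48.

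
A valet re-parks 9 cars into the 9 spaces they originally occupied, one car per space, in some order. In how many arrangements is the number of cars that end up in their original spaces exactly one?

Choose which one of the 9 is fixed: C(9,1) = 9.
The other 8 form a derangement: !8 = 14833.
Total: 9 × 14833 = 133497.

133497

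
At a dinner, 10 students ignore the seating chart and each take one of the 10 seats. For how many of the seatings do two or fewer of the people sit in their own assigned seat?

3337406

Sum C(10,i)·!(10-i) for i = 0..2:
  i=0: C(10,0)·!10 = 1·1334961 = 1334961
  i=1: C(10,1)·!9 = 10·133496 = 1334960
  i=2: C(10,2)·!8 = 45·14833 = 667485
Total = 3337406.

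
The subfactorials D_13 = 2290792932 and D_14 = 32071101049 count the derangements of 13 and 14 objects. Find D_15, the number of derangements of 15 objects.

481066515734

D_15 = (15-1)·(D_14 + D_13) = 14·(32071101049 + 2290792932) = 14·34361893981 = 481066515734.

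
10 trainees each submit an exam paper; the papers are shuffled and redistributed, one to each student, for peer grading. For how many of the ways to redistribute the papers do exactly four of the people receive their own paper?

Choose which 4 of the 10 are fixed: C(10,4) = 210.
The remaining 6 must be deranged: !6 = 265.
Total: 210 × 265 = 55650.

55650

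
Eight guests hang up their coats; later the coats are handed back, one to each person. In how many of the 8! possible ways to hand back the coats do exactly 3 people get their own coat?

2464

Pick the 3 fixed positions: C(8,3) = 56 ways.
The other 5 form a derangement: !5 = 44.
Total: 56 × 44 = 2464.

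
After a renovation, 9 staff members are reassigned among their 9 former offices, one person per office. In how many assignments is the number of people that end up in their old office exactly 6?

168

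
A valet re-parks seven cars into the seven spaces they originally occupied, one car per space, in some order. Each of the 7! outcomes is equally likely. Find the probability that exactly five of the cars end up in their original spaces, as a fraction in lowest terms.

1/240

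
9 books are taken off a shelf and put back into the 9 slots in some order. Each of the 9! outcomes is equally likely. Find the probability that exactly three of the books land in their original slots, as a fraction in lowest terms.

53/864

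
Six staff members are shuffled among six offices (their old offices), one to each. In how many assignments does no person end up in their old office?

!6 is the nearest integer to 6!/e.
6! = 720, and 720/e ≈ 264.87, so !6 = 265.

265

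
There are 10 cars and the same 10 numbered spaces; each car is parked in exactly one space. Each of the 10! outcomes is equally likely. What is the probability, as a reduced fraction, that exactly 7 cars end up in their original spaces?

1/15120

Favorable outcomes: C(10,7)·!3 = 120·2 = 240.
Total outcomes: 10! = 3628800.
Probability = 240/3628800 = 1/15120.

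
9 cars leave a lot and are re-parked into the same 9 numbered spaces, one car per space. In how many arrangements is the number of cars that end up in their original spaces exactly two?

66744

Pick the 2 fixed positions: C(9,2) = 36 ways.
The other 7 form a derangement: !7 = 1854.
Total: 36 × 1854 = 66744.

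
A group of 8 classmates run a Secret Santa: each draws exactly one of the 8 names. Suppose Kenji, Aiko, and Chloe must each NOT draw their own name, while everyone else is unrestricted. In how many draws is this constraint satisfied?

27240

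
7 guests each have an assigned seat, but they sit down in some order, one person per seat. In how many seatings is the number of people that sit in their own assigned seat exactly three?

315

Choose which 3 of the 7 are fixed: C(7,3) = 35.
The other 4 form a derangement: !4 = 9.
Total: 35 × 9 = 315.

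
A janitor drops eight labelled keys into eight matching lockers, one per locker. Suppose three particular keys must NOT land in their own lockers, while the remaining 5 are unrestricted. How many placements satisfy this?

27240

Inclusion-exclusion on the 3 forbidden self-matches:
Σ_{j=0}^{3} (-1)^j C(3,j)(8-j)!
= C(3,0)·8! - C(3,1)·7! + C(3,2)·6! - C(3,3)·5!
= 40320 - 15120 + 2160 - 120
= 27240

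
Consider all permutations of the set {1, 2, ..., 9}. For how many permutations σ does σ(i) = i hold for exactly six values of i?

Choose which 6 of the 9 are fixed: C(9,6) = 84.
The remaining 3 must be deranged: !3 = 2.
Total: 84 × 2 = 168.

168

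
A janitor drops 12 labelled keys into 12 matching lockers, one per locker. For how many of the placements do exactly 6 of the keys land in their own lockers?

244860

Choose which 6 of the 12 are fixed: C(12,6) = 924.
The remaining 6 must be deranged: !6 = 265.
Total: 924 × 265 = 244860.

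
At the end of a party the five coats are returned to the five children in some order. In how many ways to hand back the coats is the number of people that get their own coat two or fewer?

109

Sum C(5,i)·!(5-i) for i = 0..2:
  i=0: C(5,0)·!5 = 1·44 = 44
  i=1: C(5,1)·!4 = 5·9 = 45
  i=2: C(5,2)·!3 = 10·2 = 20
Total = 109.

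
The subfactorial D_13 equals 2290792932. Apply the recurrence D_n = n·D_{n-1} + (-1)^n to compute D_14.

32071101049

D_14 = 14·2290792932 + 1 = 32071101049.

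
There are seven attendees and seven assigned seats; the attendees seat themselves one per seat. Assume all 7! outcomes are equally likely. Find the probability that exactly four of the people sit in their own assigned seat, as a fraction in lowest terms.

Favorable outcomes: C(7,4)·!3 = 35·2 = 70.
Total outcomes: 7! = 5040.
Probability = 70/5040 = 1/72.

1/72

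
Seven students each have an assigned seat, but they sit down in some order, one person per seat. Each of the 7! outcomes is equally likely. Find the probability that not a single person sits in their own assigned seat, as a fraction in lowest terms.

103/280

Favorable outcomes: !7 = 1854.
Total outcomes: 7! = 5040.
Probability = 1854/5040 = 103/280.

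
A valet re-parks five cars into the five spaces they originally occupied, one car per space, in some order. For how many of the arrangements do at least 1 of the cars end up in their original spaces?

76

# with exactly i fixed is C(5,i)·!(5-i); sum over i=1..5:
  i=1: C(5,1)·!4 = 5·9 = 45
  i=2: C(5,2)·!3 = 10·2 = 20
  i=3: C(5,3)·!2 = 10·1 = 10
  i=4: C(5,4)·!1 = 5·0 = 0
  i=5: C(5,5)·!0 = 1·1 = 1
Total = 76.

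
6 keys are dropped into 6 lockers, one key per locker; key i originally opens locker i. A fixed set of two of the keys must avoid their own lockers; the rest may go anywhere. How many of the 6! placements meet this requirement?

Let A_j be the event that the j-th constrained one is fixed. By inclusion-exclusion over the 2 events:
Σ_{j=0}^{2} (-1)^j C(2,j)(6-j)!
= C(2,0)·6! - C(2,1)·5! + C(2,2)·4!
= 720 - 240 + 24
= 504

504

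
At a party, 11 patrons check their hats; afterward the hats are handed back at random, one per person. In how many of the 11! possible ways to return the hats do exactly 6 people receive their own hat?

Pick the 6 fixed positions: C(11,6) = 462 ways.
The other 5 form a derangement: !5 = 44.
Total: 462 × 44 = 20328.

20328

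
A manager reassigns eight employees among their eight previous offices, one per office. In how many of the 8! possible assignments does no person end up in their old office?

Recurrence: !8 = 7·(!7 + !6).
!8 = 7·(1854 + 265) = 7·2119 = 14833

14833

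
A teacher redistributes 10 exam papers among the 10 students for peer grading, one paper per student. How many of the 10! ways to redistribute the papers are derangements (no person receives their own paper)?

1334961

!10 is the nearest integer to 10!/e.
10! = 3628800, and 3628800/e ≈ 1334960.92, so !10 = 1334961.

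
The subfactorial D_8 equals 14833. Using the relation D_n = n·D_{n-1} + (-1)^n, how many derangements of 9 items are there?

133496

D_9 = 9·14833 - 1 = 133496.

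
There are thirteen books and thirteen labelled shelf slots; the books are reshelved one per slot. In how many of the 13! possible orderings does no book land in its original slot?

!13 is the nearest integer to 13!/e.
13! = 6227020800, and 6227020800/e ≈ 2290792932.07, so !13 = 2290792932.

2290792932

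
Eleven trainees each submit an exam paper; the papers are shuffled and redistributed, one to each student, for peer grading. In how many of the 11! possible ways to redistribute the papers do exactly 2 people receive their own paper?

7342280

Pick the 2 fixed positions: C(11,2) = 55 ways.
The other 9 form a derangement: !9 = 133496.
Total: 55 × 133496 = 7342280.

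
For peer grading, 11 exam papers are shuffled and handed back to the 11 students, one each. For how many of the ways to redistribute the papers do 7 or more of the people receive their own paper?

# with exactly i fixed is C(11,i)·!(11-i); sum over i=7..11:
  i=7: C(11,7)·!4 = 330·9 = 2970
  i=8: C(11,8)·!3 = 165·2 = 330
  i=9: C(11,9)·!2 = 55·1 = 55
  i=10: C(11,10)·!1 = 11·0 = 0
  i=11: C(11,11)·!0 = 1·1 = 1
Total = 3356.

3356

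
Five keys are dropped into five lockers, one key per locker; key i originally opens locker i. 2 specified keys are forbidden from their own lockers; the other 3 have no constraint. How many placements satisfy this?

78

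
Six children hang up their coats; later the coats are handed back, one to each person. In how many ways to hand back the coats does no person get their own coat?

The subfactorial !6 = [6!/e] (nearest integer).
6! = 720, and 720/e ≈ 264.87, so !6 = 265.

265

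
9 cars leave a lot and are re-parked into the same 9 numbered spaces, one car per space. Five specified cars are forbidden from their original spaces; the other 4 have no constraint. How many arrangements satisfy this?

205056

Inclusion-exclusion on the 5 forbidden self-matches:
Σ_{j=0}^{5} (-1)^j C(5,j)(9-j)!
= C(5,0)·9! - C(5,1)·8! + C(5,2)·7! - C(5,3)·6! + C(5,4)·5! - C(5,5)·4!
= 362880 - 201600 + 50400 - 7200 + 600 - 24
= 205056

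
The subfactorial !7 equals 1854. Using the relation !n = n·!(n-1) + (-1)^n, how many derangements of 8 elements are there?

14833

!8 = 8·1854 + 1 = 14833.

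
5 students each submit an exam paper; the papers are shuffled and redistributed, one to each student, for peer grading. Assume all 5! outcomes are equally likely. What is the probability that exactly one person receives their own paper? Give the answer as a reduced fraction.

3/8

Favorable outcomes: C(5,1)·!4 = 5·9 = 45.
Total outcomes: 5! = 120.
Probability = 45/120 = 3/8.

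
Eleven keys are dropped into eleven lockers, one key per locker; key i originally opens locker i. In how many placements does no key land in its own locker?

14684570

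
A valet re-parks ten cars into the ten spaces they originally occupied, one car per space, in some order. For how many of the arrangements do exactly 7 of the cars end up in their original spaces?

240

Choose which 7 of the 10 are fixed: C(10,7) = 120.
The other 3 form a derangement: !3 = 2.
Total: 120 × 2 = 240.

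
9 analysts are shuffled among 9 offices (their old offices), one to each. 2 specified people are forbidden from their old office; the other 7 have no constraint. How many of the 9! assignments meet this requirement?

Inclusion-exclusion on the 2 forbidden self-matches:
Σ_{j=0}^{2} (-1)^j C(2,j)(9-j)!
= C(2,0)·9! - C(2,1)·8! + C(2,2)·7!
= 362880 - 80640 + 5040
= 287280

287280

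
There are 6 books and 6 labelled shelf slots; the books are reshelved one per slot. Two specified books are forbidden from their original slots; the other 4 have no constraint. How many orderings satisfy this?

504

Let A_j be the event that the j-th constrained one is fixed. By inclusion-exclusion over the 2 events:
Σ_{j=0}^{2} (-1)^j C(2,j)(6-j)!
= C(2,0)·6! - C(2,1)·5! + C(2,2)·4!
= 720 - 240 + 24
= 504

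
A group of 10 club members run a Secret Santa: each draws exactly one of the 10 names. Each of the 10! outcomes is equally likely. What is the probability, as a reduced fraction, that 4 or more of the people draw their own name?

34457/1814400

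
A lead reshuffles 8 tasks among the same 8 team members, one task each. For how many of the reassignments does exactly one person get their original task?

Pick the single fixed position: C(8,1) = 8 ways.
The remaining 7 must be deranged: !7 = 1854.
Total: 8 × 1854 = 14832.

14832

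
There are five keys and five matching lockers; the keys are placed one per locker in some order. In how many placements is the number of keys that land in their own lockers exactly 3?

10

Pick the 3 fixed positions: C(5,3) = 10 ways.
The other 2 form a derangement: !2 = 1.
Total: 10 × 1 = 10.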